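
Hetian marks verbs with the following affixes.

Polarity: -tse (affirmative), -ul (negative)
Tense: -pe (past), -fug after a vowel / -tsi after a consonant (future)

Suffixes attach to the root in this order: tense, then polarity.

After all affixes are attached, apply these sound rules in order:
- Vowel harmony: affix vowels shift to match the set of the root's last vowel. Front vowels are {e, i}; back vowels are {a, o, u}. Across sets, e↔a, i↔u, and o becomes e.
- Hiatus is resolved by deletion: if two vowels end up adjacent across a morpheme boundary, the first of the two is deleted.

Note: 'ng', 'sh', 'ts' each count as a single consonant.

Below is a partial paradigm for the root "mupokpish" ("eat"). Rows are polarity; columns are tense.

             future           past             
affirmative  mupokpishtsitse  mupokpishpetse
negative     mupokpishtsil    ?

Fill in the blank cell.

mupokpishpil

Attach tense past -pe → mupokpishpe.
Attach polarity negative -ul → mupokpishpeul.
Apply vowel harmony: mupokpishpeul → mupokpishpeil.
Apply vowel deletion: mupokpishpeil → mupokpishpil.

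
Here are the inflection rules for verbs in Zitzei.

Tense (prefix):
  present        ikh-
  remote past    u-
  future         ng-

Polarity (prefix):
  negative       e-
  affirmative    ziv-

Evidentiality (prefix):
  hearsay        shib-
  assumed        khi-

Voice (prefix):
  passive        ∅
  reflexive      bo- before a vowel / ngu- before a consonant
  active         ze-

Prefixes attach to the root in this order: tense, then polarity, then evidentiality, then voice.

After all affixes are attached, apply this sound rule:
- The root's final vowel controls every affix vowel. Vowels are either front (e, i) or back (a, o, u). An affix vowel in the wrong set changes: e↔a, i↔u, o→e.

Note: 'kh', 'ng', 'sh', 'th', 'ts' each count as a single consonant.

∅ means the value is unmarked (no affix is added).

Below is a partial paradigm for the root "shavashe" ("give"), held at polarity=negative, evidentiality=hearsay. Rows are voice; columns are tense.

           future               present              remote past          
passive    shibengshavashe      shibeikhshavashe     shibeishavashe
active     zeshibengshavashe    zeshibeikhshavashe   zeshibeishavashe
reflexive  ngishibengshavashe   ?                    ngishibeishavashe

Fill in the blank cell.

ngishibeikhshavashe

Attach tense present ikh- → ikhshavashe.
Attach polarity negative e- → eikhshavashe.
Attach evidentiality hearsay shib- → shibeikhshavashe.
Attach voice reflexive ngu- (before consonant 'sh') → ngushibeikhshavashe.
Apply vowel harmony: ngushibeikhshavashe → ngishibeikhshavashe.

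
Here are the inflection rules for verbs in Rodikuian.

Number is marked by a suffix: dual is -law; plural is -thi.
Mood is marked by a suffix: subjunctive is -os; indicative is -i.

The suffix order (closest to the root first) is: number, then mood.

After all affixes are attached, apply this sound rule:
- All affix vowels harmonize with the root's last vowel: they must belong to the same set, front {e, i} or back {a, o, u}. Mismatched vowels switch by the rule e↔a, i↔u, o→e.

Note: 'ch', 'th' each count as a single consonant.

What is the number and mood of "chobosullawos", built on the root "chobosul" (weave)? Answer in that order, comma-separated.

Segment: chobosul-law-os.
number: -law → dual.
mood: -os → subjunctive.

dual, subjunctive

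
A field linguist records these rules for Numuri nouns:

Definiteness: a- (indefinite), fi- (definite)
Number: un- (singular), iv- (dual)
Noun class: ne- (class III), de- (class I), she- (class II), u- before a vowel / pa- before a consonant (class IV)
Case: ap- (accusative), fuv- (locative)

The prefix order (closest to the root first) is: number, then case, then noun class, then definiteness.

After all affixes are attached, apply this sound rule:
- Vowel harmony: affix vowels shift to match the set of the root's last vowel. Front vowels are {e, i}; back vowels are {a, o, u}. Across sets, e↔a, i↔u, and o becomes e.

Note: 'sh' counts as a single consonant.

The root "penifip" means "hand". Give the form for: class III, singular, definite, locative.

Attach number singular un- → unpenifip.
Attach case locative fuv- → fuvunpenifip.
Attach noun class class III ne- → nefuvunpenifip.
Attach definiteness definite fi- → finefuvunpenifip.
Apply vowel harmony: finefuvunpenifip → finefivinpenifip.

finefivinpenifip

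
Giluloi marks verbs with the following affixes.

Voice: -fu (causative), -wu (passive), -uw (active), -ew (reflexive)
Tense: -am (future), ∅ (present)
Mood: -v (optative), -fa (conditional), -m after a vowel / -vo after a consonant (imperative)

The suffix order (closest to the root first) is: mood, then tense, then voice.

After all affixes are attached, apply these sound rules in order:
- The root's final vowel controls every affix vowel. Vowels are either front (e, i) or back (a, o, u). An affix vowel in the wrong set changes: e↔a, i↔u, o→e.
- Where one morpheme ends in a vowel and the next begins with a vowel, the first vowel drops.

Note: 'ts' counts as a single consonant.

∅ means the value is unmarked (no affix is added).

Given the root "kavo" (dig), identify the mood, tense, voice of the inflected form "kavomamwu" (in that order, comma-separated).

Segment: kavo-m-am-wu.
mood: -m/vo → imperative.
tense: -am → future.
voice: -wu → passive.

imperative, future, passive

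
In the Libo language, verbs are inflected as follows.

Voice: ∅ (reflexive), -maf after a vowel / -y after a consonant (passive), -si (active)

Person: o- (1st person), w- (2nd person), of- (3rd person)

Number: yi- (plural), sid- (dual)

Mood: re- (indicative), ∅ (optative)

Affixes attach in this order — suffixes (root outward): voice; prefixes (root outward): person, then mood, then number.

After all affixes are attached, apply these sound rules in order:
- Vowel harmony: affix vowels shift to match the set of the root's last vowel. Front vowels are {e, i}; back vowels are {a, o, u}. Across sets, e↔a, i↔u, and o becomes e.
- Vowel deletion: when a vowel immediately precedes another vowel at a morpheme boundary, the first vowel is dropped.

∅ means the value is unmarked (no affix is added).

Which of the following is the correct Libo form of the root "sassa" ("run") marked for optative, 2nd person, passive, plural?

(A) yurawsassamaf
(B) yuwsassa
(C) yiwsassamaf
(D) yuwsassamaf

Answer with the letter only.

Attach voice passive -maf (after vowel 'a') → sassamaf.
Attach person 2nd person w- → wsassamaf.
mood = optative: zero marking, form stays wsassamaf.
Attach number plural yi- → yiwsassamaf.
Apply vowel harmony: yiwsassamaf → yuwsassamaf.
Vowel deletion: no change.
So the correct form is yuwsassamaf, option (D).
(B) yuwsassa is wrong: it uses reflexive instead of passive for voice.
(C) yiwsassamaf is wrong: it fails to apply the sound rule(s).
(A) yurawsassamaf is wrong: it uses indicative instead of optative for mood.

D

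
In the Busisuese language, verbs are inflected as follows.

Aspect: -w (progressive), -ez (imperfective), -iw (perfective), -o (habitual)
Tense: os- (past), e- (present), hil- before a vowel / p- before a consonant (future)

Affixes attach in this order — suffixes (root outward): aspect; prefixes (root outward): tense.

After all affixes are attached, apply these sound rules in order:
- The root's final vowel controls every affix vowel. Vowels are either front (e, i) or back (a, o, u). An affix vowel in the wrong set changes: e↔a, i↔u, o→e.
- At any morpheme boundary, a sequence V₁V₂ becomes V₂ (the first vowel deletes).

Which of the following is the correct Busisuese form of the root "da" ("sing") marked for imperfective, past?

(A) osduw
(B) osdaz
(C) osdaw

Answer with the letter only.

B

Attach tense past os- → osda.
Attach aspect imperfective -ez → osdaez.
Apply vowel harmony: osdaez → osdaaz.
Apply vowel deletion: osdaaz → osdaz.
So the correct form is osdaz, option (B).
(A) osduw is wrong: it uses perfective instead of imperfective for aspect.
(C) osdaw is wrong: it uses progressive instead of imperfective for aspect.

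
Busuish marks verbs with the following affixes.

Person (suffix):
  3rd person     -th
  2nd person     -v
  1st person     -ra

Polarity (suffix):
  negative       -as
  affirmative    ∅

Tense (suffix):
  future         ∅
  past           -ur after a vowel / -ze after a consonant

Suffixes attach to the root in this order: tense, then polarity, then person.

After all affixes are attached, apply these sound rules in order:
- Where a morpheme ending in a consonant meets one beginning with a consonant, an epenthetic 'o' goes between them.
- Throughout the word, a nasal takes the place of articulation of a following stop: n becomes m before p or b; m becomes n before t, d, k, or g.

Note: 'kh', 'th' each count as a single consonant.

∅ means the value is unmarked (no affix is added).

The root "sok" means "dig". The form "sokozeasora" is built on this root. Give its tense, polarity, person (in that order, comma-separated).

past, negative, 1st person

Segment: sok-ze-as-ra.
tense: -ur/ze → past.
polarity: -as → negative.
person: -ra → 1st person.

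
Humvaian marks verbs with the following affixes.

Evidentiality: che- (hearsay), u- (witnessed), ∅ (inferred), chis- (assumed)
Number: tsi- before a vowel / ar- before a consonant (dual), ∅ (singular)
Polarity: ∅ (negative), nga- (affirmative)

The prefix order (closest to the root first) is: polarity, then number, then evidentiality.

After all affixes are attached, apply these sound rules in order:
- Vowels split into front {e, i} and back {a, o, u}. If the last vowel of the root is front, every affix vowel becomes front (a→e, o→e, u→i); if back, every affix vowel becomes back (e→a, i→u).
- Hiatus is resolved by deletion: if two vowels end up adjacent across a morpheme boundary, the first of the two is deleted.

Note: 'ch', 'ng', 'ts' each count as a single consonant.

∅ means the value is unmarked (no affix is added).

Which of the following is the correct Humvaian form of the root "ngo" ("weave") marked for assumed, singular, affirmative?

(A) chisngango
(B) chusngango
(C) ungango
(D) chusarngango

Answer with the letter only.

Attach polarity affirmative nga- → ngango.
number = singular: zero marking, form stays ngango.
Attach evidentiality assumed chis- → chisngango.
Apply vowel harmony: chisngango → chusngango.
Vowel deletion: no change.
So the correct form is chusngango, option (B).
(A) chisngango is wrong: it fails to apply the sound rule(s).
(C) ungango is wrong: it uses witnessed instead of assumed for evidentiality.
(D) chusarngango is wrong: it uses dual instead of singular for number.

B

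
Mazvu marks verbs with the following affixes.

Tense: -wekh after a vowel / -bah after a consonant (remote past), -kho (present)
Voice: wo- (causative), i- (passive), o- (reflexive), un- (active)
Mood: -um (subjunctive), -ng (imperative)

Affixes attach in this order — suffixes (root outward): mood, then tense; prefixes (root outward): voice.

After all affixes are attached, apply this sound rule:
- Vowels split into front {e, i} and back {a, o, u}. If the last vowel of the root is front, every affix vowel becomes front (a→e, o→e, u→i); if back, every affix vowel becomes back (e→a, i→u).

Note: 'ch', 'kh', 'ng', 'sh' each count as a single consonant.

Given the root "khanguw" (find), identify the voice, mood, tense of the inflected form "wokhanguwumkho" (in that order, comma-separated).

causative, subjunctive, present

Segment: wo-khanguw-um-kho.
voice: wo- → causative.
mood: -um → subjunctive.
tense: -kho → present.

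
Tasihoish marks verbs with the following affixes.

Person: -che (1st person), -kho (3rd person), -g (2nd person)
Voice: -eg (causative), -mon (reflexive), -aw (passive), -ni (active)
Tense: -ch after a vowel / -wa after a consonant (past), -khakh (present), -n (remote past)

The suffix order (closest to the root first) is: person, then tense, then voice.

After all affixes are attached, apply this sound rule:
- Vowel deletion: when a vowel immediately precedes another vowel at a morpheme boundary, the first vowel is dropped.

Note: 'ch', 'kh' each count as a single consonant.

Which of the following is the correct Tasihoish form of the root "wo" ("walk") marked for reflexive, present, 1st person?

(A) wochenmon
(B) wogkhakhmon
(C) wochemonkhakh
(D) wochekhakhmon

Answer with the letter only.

Attach person 1st person -che → woche.
Attach tense present -khakh → wochekhakh.
Attach voice reflexive -mon → wochekhakhmon.
Vowel deletion: no change.
So the correct form is wochekhakhmon, option (D).
(C) wochemonkhakh is wrong: it has the affixes in the wrong order.
(B) wogkhakhmon is wrong: it uses 2nd person instead of 1st person for person.
(A) wochenmon is wrong: it uses remote past instead of present for tense.

D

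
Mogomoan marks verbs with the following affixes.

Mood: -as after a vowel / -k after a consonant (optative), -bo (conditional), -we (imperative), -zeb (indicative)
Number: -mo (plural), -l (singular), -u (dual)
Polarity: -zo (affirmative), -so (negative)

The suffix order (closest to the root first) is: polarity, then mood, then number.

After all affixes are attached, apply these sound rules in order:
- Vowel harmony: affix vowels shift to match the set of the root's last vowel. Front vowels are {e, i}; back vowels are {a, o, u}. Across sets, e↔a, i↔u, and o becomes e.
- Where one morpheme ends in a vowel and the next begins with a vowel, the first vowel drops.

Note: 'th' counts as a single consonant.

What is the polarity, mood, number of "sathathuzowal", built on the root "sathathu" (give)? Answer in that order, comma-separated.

affirmative, imperative, singular

Segment: sathathu-zo-we-l.
polarity: -zo → affirmative.
mood: -we → imperative.
number: -l → singular.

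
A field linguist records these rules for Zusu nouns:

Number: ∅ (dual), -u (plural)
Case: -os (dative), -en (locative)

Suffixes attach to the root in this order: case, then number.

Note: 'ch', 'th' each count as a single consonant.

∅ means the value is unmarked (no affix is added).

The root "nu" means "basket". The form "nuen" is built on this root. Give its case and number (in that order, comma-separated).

Segment: nu-en.
case: -en → locative.
number: ∅ → dual.

locative, dual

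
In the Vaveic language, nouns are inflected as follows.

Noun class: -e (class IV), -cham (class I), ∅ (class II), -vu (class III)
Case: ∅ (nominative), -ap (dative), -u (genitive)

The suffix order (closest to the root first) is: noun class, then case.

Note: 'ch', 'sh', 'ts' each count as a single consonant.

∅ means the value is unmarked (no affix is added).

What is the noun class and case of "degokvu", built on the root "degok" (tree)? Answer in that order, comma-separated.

class III, nominative

Segment: degok-vu.
noun class: -vu → class III.
case: ∅ → nominative.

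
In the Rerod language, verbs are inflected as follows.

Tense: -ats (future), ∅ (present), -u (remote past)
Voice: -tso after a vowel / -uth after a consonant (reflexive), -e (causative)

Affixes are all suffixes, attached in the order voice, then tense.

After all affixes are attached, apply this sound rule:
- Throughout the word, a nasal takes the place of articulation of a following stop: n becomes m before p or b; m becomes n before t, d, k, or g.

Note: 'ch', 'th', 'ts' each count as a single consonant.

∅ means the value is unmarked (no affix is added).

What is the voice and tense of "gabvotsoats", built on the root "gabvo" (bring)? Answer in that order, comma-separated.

reflexive, future

Segment: gabvo-tso-ats.
voice: -tso/uth → reflexive.
tense: -ats → future.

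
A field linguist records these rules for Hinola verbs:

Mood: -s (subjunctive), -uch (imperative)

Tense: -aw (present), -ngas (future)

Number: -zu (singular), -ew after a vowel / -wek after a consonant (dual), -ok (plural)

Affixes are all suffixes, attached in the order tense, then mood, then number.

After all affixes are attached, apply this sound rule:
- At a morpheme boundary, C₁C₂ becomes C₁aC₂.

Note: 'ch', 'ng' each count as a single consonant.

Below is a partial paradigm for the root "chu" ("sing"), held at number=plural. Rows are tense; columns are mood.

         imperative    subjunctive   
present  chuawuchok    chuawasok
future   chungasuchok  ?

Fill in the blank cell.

Attach tense future -ngas → chungas.
Attach mood subjunctive -s → chungass.
Attach number plural -ok → chungassok.
Apply epenthesis: chungassok → chungasasok.

chungasasok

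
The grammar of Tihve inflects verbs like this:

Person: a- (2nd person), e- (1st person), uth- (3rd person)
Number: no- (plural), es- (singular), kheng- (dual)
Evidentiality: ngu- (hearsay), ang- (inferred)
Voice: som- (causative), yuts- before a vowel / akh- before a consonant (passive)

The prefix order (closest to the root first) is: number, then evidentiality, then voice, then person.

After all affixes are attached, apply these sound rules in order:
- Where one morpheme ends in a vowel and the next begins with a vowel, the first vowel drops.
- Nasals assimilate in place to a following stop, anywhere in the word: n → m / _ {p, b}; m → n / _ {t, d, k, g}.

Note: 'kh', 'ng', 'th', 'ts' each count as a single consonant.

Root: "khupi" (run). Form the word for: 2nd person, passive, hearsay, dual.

Attach number dual kheng- → khengkhupi.
Attach evidentiality hearsay ngu- → ngukhengkhupi.
Attach voice passive akh- (before consonant 'ng') → akhngukhengkhupi.
Attach person 2nd person a- → aakhngukhengkhupi.
Apply vowel deletion: aakhngukhengkhupi → akhngukhengkhupi.
Nasal assimilation: no change.

akhngukhengkhupi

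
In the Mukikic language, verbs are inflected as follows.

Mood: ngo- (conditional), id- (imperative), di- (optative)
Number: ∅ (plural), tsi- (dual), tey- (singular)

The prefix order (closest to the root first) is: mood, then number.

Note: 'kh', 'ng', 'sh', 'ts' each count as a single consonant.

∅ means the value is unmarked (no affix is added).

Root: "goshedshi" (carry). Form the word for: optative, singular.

teydigoshedshi

Attach mood optative di- → digoshedshi.
Attach number singular tey- → teydigoshedshi.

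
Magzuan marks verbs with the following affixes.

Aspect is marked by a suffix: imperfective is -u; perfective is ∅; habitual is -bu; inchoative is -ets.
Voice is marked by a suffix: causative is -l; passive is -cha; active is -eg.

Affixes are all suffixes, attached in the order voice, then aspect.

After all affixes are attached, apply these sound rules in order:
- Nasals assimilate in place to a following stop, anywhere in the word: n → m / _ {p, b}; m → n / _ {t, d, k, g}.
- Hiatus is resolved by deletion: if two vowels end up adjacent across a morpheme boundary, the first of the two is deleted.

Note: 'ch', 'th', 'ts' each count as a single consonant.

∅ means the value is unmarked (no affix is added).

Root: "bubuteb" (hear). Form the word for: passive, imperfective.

Attach voice passive -cha → bubutebcha.
Attach aspect imperfective -u → bubutebchau.
Nasal assimilation: no change.
Apply vowel deletion: bubutebchau → bubutebchu.

bubutebchu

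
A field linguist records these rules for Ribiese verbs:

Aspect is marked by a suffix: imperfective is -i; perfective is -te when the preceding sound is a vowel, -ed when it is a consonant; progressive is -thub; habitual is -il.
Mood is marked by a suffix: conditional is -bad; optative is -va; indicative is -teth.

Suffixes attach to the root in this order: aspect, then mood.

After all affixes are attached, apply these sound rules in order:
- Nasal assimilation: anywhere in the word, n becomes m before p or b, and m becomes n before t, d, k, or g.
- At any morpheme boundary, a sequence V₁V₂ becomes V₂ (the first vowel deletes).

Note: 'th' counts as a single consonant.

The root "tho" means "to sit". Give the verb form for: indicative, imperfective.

thiteth

Attach aspect imperfective -i → thoi.
Attach mood indicative -teth → thoiteth.
Nasal assimilation: no change.
Apply vowel deletion: thoiteth → thiteth.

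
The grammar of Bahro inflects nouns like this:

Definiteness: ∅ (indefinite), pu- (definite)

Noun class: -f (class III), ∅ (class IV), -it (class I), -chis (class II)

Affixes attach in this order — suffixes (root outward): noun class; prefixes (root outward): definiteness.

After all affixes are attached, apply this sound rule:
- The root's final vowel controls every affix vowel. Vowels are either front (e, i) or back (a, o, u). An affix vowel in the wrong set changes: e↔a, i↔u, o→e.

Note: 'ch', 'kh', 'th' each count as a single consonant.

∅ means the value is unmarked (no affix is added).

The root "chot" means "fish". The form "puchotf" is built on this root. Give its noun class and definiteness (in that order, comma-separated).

Segment: pu-chot-f.
noun class: -f → class III.
definiteness: pu- → definite.

class III, definite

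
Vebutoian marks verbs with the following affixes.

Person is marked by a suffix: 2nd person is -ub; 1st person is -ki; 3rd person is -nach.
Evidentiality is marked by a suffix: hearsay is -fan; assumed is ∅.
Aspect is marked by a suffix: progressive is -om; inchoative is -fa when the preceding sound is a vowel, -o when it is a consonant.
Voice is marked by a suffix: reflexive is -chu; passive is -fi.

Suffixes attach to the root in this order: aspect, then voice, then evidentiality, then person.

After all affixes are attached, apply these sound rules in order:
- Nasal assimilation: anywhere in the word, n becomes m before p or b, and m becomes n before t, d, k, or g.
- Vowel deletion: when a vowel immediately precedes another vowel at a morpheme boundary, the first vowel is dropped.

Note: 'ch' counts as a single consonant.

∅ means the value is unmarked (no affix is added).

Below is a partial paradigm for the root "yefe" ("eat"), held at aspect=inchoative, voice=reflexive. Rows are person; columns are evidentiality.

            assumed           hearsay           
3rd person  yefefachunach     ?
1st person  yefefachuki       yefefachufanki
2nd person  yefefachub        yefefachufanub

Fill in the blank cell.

yefefachufannach

Attach aspect inchoative -fa (after vowel 'e') → yefefa.
Attach voice reflexive -chu → yefefachu.
Attach evidentiality hearsay -fan → yefefachufan.
Attach person 3rd person -nach → yefefachufannach.
Nasal assimilation: no change.
Vowel deletion: no change.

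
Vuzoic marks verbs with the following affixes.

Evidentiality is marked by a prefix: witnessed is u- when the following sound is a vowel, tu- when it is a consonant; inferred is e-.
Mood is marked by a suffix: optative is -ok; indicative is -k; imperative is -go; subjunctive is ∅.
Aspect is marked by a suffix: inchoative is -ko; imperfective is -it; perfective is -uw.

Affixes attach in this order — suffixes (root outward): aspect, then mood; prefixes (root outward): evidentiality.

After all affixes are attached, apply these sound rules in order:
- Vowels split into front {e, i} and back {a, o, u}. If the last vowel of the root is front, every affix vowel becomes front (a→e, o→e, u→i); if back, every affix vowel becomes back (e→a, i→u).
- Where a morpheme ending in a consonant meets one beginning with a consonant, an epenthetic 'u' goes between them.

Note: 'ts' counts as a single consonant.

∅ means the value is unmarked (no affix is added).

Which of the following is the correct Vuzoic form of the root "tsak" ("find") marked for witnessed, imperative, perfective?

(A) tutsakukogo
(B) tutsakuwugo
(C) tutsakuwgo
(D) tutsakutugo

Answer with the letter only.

B

Attach aspect perfective -uw → tsakuw.
Attach evidentiality witnessed tu- (before consonant 'ts') → tutsakuw.
Attach mood imperative -go → tutsakuwgo.
Vowel harmony: no change.
Apply epenthesis: tutsakuwgo → tutsakuwugo.
So the correct form is tutsakuwugo, option (B).
(D) tutsakutugo is wrong: it uses imperfective instead of perfective for aspect.
(A) tutsakukogo is wrong: it uses inchoative instead of perfective for aspect.
(C) tutsakuwgo is wrong: it fails to apply the sound rule(s).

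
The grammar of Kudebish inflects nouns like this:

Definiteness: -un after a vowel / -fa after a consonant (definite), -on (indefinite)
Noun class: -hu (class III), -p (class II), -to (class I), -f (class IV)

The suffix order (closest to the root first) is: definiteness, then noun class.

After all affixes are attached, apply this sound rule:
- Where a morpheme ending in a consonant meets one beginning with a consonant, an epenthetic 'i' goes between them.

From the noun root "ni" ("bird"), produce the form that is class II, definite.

Attach definiteness definite -un (after vowel 'i') → niun.
Attach noun class class II -p → niunp.
Apply epenthesis: niunp → niunip.

niunip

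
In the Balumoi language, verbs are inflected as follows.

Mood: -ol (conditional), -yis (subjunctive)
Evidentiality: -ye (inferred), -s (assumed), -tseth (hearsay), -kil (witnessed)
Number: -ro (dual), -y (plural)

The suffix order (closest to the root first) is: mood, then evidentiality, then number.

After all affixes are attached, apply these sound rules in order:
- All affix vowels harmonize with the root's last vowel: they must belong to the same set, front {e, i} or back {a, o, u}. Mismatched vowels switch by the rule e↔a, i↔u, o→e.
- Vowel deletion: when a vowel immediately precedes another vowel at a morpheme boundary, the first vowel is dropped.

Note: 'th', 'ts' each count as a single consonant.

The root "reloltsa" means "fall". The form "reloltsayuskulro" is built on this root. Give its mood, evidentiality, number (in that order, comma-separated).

Segment: reloltsa-yis-kil-ro.
mood: -yis → subjunctive.
evidentiality: -kil → witnessed.
number: -ro → dual.

subjunctive, witnessed, dual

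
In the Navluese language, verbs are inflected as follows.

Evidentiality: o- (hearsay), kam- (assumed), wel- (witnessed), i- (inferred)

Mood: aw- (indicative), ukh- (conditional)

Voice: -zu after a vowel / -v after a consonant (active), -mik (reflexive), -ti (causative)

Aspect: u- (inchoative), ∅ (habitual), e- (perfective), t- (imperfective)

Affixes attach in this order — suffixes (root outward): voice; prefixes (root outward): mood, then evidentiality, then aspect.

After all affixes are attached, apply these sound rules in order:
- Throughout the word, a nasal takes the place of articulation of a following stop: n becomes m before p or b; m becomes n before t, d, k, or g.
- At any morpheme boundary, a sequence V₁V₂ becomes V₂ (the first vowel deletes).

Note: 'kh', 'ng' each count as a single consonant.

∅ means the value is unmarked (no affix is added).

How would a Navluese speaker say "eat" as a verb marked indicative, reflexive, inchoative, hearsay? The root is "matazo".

Attach voice reflexive -mik → matazomik.
Attach mood indicative aw- → awmatazomik.
Attach evidentiality hearsay o- → oawmatazomik.
Attach aspect inchoative u- → uoawmatazomik.
Nasal assimilation: no change.
Apply vowel deletion: uoawmatazomik → awmatazomik.

awmatazomik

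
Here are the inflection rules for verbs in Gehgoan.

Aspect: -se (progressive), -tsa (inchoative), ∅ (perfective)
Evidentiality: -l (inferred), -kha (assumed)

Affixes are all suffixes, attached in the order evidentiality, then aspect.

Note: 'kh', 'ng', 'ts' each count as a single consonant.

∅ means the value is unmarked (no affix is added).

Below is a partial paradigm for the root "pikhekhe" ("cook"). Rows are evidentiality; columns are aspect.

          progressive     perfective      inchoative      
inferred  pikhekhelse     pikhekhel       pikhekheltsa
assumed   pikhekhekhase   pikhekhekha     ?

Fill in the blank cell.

Attach evidentiality assumed -kha → pikhekhekha.
Attach aspect inchoative -tsa → pikhekhekhatsa.

pikhekhekhatsa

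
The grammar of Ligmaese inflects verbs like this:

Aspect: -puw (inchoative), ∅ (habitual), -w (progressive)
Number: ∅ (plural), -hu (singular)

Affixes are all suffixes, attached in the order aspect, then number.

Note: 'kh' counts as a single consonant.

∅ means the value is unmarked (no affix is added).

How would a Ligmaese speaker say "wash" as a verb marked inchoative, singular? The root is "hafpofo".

Attach aspect inchoative -puw → hafpofopuw.
Attach number singular -hu → hafpofopuwhu.

hafpofopuwhu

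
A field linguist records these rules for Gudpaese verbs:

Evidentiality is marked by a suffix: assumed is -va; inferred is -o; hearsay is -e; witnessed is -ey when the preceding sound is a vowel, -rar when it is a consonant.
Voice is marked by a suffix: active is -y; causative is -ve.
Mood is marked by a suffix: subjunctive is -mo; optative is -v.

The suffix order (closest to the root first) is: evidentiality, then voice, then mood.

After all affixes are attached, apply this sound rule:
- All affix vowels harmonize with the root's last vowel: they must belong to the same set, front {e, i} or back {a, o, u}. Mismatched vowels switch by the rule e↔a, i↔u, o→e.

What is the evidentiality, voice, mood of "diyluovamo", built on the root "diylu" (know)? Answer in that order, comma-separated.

Segment: diylu-o-ve-mo.
evidentiality: -o → inferred.
voice: -ve → causative.
mood: -mo → subjunctive.

inferred, causative, subjunctive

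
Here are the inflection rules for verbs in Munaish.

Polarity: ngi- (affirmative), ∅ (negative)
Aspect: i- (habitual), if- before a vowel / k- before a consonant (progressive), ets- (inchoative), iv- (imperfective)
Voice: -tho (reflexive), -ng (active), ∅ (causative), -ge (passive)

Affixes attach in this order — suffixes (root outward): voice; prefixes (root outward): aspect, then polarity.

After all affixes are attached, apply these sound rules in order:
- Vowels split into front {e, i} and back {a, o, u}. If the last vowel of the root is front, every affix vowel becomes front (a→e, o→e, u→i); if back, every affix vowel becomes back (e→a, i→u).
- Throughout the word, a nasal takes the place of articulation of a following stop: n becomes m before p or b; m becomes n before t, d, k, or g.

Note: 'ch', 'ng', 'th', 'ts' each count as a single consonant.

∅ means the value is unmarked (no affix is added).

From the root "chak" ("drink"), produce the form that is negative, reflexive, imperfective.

uvchaktho

Attach aspect imperfective iv- → ivchak.
polarity = negative: zero marking, form stays ivchak.
Attach voice reflexive -tho → ivchaktho.
Apply vowel harmony: ivchaktho → uvchaktho.
Nasal assimilation: no change.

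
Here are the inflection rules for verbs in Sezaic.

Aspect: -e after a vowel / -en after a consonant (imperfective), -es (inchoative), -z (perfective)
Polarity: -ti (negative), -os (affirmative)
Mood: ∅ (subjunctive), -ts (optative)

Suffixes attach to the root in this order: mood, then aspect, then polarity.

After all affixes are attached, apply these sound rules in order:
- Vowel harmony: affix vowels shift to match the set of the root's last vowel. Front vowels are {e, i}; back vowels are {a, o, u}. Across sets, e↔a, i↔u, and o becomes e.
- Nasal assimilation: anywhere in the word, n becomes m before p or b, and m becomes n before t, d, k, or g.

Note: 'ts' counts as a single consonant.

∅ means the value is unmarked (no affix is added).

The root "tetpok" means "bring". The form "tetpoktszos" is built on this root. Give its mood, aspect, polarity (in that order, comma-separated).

Segment: tetpok-ts-z-os.
mood: -ts → optative.
aspect: -z → perfective.
polarity: -os → affirmative.

optative, perfective, affirmative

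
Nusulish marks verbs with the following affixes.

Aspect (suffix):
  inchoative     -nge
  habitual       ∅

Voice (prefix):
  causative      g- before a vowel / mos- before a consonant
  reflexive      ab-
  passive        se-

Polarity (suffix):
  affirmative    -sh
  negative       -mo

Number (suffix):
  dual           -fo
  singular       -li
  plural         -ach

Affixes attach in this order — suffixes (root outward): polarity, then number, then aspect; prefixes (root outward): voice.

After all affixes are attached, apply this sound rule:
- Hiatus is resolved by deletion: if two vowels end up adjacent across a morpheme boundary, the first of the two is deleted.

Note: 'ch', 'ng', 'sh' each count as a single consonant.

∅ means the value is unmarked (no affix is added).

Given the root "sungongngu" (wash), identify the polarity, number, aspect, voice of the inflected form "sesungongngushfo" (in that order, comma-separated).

affirmative, dual, habitual, passive

Segment: se-sungongngu-sh-fo.
polarity: -sh → affirmative.
number: -fo → dual.
aspect: ∅ → habitual.
voice: se- → passive.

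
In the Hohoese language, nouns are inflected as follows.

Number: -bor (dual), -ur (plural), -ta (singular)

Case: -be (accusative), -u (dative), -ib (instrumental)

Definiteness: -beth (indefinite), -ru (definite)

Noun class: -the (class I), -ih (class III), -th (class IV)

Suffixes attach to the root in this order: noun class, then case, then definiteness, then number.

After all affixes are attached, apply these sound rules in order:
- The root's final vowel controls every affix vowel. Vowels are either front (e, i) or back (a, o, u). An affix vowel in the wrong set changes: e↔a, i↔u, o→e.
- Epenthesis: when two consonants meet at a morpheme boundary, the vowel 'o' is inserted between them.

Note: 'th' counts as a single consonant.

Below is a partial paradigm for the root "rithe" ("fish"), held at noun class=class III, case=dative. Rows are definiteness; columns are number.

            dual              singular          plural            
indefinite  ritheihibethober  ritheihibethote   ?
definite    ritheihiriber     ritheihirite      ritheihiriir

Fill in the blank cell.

ritheihibethir

Attach noun class class III -ih → ritheih.
Attach case dative -u → ritheihu.
Attach definiteness indefinite -beth → ritheihubeth.
Attach number plural -ur → ritheihubethur.
Apply vowel harmony: ritheihubethur → ritheihibethir.
Epenthesis: no change.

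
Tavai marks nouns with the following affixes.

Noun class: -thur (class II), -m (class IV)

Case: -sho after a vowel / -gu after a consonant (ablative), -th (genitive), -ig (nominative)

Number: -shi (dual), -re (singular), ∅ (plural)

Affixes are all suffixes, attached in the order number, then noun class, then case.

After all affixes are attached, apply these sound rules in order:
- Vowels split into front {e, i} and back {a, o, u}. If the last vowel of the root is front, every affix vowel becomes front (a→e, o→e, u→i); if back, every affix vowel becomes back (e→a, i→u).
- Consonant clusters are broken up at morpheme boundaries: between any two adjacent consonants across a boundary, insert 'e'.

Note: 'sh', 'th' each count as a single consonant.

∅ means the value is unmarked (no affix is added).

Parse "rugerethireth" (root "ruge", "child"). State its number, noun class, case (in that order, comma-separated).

Segment: ruge-re-thur-th.
number: -re → singular.
noun class: -thur → class II.
case: -th → genitive.

singular, class II, genitive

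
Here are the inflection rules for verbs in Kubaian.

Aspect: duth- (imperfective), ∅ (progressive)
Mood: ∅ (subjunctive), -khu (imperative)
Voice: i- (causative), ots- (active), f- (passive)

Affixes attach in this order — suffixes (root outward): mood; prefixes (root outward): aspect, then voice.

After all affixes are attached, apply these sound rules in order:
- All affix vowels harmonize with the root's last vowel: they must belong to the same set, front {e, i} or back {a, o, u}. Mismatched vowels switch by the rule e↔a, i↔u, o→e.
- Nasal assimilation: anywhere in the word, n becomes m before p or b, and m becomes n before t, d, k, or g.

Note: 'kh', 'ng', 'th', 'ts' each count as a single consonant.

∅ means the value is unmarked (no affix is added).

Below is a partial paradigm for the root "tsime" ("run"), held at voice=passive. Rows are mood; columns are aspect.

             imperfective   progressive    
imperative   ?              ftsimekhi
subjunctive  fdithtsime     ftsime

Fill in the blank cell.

fdithtsimekhi

Attach mood imperative -khu → tsimekhu.
Attach aspect imperfective duth- → duthtsimekhu.
Attach voice passive f- → fduthtsimekhu.
Apply vowel harmony: fduthtsimekhu → fdithtsimekhi.
Nasal assimilation: no change.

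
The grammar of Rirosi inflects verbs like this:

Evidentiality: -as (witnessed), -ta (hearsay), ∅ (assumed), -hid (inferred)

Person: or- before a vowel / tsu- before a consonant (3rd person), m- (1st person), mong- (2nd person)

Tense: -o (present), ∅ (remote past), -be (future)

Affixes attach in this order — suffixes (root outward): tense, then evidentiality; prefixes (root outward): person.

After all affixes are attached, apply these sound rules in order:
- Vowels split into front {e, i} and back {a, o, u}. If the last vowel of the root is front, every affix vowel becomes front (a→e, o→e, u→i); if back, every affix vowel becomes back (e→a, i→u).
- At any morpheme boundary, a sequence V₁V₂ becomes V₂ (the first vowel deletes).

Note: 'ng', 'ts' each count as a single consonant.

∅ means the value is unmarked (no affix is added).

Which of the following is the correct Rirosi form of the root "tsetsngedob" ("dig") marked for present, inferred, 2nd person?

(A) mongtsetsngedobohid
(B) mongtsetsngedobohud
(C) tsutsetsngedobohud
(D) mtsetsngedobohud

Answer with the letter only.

Attach tense present -o → tsetsngedobo.
Attach person 2nd person mong- → mongtsetsngedobo.
Attach evidentiality inferred -hid → mongtsetsngedobohid.
Apply vowel harmony: mongtsetsngedobohid → mongtsetsngedobohud.
Vowel deletion: no change.
So the correct form is mongtsetsngedobohud, option (B).
(D) mtsetsngedobohud is wrong: it uses 1st person instead of 2nd person for person.
(A) mongtsetsngedobohid is wrong: it fails to apply the sound rule(s).
(C) tsutsetsngedobohud is wrong: it uses 3rd person instead of 2nd person for person.

B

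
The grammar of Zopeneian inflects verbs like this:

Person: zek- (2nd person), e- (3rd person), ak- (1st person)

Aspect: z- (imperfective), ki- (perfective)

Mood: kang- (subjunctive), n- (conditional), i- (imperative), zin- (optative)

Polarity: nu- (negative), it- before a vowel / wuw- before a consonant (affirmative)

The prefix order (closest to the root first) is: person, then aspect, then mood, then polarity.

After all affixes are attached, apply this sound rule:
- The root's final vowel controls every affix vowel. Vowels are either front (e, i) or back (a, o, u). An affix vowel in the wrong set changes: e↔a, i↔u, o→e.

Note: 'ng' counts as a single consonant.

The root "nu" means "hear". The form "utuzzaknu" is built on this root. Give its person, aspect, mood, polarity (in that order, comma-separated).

Segment: it-i-z-zek-nu.
person: zek- → 2nd person.
aspect: z- → imperfective.
mood: i- → imperative.
polarity: it/wuw- → affirmative.

2nd person, imperfective, imperative, affirmative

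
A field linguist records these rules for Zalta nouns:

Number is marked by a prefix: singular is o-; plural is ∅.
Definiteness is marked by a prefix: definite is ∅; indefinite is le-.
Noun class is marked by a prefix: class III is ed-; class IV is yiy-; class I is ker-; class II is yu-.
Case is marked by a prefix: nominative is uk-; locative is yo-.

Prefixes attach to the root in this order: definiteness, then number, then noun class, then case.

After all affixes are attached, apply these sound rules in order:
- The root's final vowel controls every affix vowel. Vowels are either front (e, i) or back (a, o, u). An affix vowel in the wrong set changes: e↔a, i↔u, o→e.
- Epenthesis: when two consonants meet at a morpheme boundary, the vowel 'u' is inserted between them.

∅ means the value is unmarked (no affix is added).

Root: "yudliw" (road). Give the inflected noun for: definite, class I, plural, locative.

yekeruyudliw

definiteness = definite: zero marking, form stays yudliw.
number = plural: zero marking, form stays yudliw.
Attach noun class class I ker- → keryudliw.
Attach case locative yo- → yokeryudliw.
Apply vowel harmony: yokeryudliw → yekeryudliw.
Apply epenthesis: yekeryudliw → yekeruyudliw.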